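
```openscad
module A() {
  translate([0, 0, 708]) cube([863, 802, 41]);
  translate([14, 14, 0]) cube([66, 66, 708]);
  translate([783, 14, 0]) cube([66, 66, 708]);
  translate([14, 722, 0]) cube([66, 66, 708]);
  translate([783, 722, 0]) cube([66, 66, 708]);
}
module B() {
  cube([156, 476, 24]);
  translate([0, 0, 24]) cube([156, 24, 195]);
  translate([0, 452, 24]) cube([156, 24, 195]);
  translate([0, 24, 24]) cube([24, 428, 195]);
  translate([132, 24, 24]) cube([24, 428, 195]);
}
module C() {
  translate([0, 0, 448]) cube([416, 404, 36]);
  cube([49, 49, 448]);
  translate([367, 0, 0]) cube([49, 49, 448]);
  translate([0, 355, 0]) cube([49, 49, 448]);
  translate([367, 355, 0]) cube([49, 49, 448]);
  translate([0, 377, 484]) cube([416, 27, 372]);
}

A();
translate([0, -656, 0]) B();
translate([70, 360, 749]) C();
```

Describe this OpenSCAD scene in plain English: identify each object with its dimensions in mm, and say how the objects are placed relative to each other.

A is a table with a 863×802 mm rectangular top, 41 mm thick, top surface at z = 749 mm, supported by four 66×66 mm square legs, each inset 14 mm from the nearest pair of top edges, running from the floor.

B is an open storage box with external size 156×476×219 mm and wall thickness 24 mm (the base is also 24 mm thick). The base covers the whole footprint; the four walls stand on the base, with the y-facing walls full-width and the x-facing walls fitting between their inner faces.

C is a chair. The seat is a 416×404×36 mm slab with its top at z = 484 mm, on four 49×49 mm corner legs (flush with the seat edges, standing on z = 0). A flat backrest 27 mm thick, 372 mm tall, spans the full seat width and rises from the seat top along its +y edge, rear face flush with the rear of the seat.

The open box is on the floor beside the table on its −y side. The chair is on top of the table.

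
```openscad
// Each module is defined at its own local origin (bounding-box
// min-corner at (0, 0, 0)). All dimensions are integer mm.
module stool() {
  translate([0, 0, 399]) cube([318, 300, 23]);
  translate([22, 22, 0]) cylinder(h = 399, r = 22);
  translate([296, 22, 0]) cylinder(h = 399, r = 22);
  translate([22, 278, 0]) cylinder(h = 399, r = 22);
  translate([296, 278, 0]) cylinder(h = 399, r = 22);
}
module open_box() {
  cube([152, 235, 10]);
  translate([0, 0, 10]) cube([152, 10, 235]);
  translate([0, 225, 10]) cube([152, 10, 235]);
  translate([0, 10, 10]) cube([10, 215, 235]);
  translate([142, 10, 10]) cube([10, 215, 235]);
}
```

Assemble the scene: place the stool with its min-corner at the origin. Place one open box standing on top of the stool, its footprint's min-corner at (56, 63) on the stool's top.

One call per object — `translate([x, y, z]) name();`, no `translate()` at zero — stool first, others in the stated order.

stool();
translate([56, 63, 422]) open_box();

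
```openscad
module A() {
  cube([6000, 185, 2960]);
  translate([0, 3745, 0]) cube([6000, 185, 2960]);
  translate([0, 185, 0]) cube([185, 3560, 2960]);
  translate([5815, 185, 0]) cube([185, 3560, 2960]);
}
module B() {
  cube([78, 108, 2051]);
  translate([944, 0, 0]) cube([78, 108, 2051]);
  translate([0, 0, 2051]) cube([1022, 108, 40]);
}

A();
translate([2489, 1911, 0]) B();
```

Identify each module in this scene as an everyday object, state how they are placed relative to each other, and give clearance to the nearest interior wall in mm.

Clearances: x = 2304, y = 1726; minimum 1726 mm.

A is a house frame. B is a door frame. The door frame sits inside the house frame, centred. The clearance to the nearest interior wall is 1726 mm.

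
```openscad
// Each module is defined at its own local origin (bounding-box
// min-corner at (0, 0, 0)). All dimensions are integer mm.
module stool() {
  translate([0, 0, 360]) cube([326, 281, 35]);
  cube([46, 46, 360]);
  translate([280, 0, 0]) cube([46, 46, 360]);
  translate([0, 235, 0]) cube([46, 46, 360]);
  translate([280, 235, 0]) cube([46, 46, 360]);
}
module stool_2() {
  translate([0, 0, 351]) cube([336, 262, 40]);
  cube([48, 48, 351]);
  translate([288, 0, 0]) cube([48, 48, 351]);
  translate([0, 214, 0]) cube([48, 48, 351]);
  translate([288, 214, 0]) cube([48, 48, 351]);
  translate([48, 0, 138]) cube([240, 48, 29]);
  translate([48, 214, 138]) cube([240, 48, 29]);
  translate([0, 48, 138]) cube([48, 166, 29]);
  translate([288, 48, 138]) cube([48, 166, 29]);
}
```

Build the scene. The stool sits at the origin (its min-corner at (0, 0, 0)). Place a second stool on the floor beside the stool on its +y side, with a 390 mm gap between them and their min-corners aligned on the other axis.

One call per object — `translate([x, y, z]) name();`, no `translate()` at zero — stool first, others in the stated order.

stool();
translate([0, 671, 0]) stool_2();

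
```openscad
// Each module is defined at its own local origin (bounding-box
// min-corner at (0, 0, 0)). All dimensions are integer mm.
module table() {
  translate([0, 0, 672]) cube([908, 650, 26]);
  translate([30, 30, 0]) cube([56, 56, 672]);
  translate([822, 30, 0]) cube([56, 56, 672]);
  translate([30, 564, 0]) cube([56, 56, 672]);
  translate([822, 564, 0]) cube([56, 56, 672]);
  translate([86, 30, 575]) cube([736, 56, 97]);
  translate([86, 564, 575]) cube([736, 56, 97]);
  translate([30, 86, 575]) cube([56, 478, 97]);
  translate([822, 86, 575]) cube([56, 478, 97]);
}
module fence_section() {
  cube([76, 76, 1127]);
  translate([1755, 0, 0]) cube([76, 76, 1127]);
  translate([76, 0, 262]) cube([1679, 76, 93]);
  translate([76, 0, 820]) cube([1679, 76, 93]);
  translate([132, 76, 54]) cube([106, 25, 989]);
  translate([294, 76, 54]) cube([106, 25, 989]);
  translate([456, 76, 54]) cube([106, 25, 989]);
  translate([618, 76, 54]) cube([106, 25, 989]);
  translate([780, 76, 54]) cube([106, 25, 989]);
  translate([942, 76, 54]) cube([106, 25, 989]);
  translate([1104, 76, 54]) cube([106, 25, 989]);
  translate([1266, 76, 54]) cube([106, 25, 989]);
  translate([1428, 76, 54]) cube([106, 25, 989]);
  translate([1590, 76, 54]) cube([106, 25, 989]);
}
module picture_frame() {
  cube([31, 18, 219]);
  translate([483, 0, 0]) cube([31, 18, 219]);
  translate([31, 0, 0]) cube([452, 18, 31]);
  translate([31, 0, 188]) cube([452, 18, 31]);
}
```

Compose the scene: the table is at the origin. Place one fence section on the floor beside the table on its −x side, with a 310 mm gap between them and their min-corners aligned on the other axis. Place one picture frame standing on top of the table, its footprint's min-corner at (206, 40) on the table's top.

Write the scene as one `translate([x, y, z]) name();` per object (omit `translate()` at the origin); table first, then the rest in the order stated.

table();
translate([-2141, 0, 0]) fence_section();
translate([206, 40, 698]) picture_frame();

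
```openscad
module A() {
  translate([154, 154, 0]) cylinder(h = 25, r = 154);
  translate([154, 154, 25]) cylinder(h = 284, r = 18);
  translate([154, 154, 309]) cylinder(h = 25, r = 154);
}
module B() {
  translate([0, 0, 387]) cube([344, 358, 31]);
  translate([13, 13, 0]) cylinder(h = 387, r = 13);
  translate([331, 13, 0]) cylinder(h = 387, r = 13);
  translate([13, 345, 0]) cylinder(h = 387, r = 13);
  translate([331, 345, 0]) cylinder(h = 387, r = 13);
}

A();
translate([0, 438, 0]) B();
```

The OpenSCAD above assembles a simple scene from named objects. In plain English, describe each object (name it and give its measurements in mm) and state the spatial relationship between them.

A is a spool: two coaxial disc flanges of radius 154 mm and thickness 25 mm, joined by a core cylinder of radius 18 mm and height 284 mm. The lower flange rests on z = 0 and the three cylinders share a vertical axis.

B is a simple wooden stool: a rectangular seat 344 mm (x) by 358 mm (y), 31 mm thick, top face at z = 418 mm, on four round legs, each 26 mm in diameter. The legs rest on z = 0, each leg's axis is inset half a diameter from the nearest pair of seat edges (so the leg's bounding box is flush with the corner).

The stool is on the floor beside the spool on its +y side.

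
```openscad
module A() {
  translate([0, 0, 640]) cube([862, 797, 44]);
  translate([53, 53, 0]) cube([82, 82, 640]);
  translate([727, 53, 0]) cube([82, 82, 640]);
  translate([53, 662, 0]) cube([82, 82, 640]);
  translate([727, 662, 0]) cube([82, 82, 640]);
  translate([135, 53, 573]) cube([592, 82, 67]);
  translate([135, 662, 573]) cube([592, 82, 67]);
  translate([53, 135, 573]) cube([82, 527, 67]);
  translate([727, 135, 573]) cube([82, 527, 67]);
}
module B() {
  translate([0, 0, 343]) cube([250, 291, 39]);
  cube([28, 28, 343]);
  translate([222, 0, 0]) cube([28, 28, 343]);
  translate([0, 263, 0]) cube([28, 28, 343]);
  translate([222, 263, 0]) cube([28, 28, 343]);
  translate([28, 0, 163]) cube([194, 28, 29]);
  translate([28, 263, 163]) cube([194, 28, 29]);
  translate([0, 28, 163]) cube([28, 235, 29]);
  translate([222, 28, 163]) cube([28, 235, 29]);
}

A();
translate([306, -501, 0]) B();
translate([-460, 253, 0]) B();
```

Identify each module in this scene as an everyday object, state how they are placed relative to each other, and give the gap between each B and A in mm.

A is a table. B is a stool. Two stools sit around the table at the −y, −x sides. The gap between each stool and the table is 210 mm.

Each stool's nearest face is 210 mm from the table's bounding box.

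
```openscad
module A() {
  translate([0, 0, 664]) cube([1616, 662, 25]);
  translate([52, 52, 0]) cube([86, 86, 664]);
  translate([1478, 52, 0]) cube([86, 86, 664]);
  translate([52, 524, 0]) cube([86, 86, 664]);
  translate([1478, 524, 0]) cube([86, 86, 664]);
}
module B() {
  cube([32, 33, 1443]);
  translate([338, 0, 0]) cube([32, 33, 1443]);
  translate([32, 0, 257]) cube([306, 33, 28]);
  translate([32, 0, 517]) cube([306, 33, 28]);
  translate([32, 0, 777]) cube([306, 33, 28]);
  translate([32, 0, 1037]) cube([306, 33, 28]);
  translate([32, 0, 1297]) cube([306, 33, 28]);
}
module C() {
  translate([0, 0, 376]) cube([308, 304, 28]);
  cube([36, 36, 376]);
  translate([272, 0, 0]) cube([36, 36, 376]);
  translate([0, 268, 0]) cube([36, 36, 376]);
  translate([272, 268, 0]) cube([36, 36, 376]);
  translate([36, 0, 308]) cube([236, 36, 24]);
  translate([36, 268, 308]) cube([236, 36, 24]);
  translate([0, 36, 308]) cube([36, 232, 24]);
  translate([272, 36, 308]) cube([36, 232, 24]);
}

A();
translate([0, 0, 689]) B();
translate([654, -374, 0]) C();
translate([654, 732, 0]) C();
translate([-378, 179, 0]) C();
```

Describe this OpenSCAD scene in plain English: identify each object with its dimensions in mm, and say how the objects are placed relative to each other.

A is a table: top 1616 mm (x) × 662 mm (y), 25 mm thick, upper face at z = 689 mm, on four 86×86 mm square legs, each inset 52 mm from the nearest pair of top edges, running from z = 0 to the bottom of the top.

B is a wooden ladder with two side rails of 32×33 mm section and 1443 mm height, set 370 mm apart overall. Between them run 5 rectangular rungs (33 mm deep, 28 mm thick), front faces flush with the rails' −y face. The bottom of the first rung is 257 mm above the floor and each subsequent rung is 260 mm higher than the one below.

C is a four-legged stool. The seat is a 308×304×28 mm slab whose top surface is at z = 404 mm; four square legs, each 36×36 mm in cross-section, run from the floor (z = 0) to the underside of the seat, each flush with a corner of the seat. Four stretchers, 36 mm wide and 24 mm tall, connect adjacent legs with their undersides at z = 308 mm, each running between the inner faces of the legs it joins and aligned with the legs' outer faces on the other axis.

The ladder is on top of the table. Three stools sit around the table at the −y, +y, −x sides.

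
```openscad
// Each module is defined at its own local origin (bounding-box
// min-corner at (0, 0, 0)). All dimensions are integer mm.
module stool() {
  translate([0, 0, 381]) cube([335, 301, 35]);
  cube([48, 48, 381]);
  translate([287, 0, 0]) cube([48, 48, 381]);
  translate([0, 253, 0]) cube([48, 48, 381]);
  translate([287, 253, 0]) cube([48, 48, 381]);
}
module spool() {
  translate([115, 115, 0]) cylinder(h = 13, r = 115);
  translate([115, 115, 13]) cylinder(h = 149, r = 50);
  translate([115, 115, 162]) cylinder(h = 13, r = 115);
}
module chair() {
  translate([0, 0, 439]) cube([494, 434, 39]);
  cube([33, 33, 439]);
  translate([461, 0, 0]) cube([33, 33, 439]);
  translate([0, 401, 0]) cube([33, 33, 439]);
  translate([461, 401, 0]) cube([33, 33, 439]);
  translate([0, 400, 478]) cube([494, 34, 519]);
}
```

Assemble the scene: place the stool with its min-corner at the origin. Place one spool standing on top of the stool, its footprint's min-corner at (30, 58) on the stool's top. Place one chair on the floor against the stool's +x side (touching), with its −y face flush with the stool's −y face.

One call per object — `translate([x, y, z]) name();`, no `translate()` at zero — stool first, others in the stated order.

stool();
translate([30, 58, 416]) spool();
translate([335, 0, 0]) chair();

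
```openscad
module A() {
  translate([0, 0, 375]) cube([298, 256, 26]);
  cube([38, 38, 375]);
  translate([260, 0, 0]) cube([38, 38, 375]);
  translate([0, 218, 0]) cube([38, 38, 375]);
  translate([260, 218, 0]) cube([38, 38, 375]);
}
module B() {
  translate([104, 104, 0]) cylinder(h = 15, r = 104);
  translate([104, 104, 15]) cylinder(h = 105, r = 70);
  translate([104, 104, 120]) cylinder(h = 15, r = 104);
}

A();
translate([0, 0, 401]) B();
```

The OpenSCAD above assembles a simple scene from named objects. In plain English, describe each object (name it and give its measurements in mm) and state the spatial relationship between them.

A is a simple wooden stool: a rectangular seat 298 mm (x) by 256 mm (y), 26 mm thick, top face at z = 401 mm, on four square legs, each 38×38 mm in cross-section. The legs rest on z = 0, each flush with a corner of the seat.

B is a spool: two coaxial disc flanges of radius 104 mm and thickness 15 mm, joined by a core cylinder of radius 70 mm and height 105 mm. The lower flange rests on z = 0 and the three cylinders share a vertical axis.

The spool is on top of the stool.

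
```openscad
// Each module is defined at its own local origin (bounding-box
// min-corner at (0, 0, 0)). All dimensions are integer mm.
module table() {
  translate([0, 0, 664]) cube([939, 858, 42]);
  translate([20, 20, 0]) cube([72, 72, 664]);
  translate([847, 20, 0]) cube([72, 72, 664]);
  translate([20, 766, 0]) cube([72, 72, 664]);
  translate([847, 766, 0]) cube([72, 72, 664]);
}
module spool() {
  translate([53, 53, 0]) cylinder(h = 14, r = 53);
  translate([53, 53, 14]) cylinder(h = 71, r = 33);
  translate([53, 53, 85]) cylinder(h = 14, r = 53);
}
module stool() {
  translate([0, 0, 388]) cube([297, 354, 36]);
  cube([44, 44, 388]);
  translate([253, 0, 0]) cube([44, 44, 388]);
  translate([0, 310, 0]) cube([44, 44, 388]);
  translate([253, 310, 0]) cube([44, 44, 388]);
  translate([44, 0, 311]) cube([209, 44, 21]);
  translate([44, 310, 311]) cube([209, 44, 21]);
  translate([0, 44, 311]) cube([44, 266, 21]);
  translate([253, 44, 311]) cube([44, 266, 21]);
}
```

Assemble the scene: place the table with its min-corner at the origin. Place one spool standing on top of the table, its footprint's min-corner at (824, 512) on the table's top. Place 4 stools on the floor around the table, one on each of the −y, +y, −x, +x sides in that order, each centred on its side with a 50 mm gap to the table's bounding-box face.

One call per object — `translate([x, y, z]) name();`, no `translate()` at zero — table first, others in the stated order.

table();
translate([824, 512, 706]) spool();
translate([321, -404, 0]) stool();
translate([321, 908, 0]) stool();
translate([-347, 252, 0]) stool();
translate([989, 252, 0]) stool();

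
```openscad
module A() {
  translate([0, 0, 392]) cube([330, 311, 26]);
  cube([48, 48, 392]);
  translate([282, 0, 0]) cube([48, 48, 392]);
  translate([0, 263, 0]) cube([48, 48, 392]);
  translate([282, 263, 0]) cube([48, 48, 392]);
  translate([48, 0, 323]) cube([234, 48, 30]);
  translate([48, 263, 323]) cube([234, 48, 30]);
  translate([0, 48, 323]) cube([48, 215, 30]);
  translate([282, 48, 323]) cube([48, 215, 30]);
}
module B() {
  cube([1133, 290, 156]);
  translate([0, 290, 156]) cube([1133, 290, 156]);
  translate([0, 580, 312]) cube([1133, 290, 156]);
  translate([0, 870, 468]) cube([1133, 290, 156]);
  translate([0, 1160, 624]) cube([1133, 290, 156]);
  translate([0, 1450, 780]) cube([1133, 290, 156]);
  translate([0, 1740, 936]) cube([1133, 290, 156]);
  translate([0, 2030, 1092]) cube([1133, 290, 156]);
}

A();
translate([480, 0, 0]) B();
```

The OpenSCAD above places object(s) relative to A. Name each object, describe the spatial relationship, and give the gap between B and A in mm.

The staircase's nearest face is 150 mm from the stool's +x face.

A is a stool. B is a staircase. The staircase is on the floor beside the stool on its +x side. The gap between the staircase and the stool is 150 mm.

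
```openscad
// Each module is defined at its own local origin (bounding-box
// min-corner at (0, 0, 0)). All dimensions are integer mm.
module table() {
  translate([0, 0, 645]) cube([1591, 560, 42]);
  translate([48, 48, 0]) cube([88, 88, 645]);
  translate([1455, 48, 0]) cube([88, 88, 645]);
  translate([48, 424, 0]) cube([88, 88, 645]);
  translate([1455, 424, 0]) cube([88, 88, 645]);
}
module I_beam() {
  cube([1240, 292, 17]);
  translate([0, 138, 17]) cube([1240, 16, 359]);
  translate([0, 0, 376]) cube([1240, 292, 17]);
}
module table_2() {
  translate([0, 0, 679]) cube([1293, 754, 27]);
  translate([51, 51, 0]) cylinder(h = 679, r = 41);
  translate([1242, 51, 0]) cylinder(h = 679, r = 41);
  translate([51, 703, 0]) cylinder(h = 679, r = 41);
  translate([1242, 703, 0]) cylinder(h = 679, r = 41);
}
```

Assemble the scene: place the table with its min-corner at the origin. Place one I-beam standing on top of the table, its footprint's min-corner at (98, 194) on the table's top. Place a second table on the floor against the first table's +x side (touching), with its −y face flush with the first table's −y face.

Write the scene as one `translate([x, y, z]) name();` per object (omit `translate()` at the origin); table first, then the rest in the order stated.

table();
translate([98, 194, 687]) I_beam();
translate([1591, 0, 0]) table_2();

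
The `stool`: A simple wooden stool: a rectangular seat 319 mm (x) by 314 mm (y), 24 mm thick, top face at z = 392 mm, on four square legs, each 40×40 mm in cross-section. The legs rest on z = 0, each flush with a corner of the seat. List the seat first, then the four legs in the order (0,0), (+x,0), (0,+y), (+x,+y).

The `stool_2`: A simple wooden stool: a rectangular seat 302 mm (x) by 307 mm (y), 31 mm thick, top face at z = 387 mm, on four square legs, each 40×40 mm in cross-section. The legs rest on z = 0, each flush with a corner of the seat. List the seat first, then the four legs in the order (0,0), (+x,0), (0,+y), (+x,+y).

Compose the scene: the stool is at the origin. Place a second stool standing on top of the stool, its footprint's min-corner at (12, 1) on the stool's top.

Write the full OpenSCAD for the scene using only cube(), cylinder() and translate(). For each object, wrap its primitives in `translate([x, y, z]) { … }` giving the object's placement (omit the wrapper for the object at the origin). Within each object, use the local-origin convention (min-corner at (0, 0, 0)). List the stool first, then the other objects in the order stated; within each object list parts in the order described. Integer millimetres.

translate([0, 0, 368]) cube([319, 314, 24]);
cube([40, 40, 368]);
translate([279, 0, 0]) cube([40, 40, 368]);
translate([0, 274, 0]) cube([40, 40, 368]);
translate([279, 274, 0]) cube([40, 40, 368]);
translate([12, 1, 392]) {
  translate([0, 0, 356]) cube([302, 307, 31]);
  cube([40, 40, 356]);
  translate([262, 0, 0]) cube([40, 40, 356]);
  translate([0, 267, 0]) cube([40, 40, 356]);
  translate([262, 267, 0]) cube([40, 40, 356]);
}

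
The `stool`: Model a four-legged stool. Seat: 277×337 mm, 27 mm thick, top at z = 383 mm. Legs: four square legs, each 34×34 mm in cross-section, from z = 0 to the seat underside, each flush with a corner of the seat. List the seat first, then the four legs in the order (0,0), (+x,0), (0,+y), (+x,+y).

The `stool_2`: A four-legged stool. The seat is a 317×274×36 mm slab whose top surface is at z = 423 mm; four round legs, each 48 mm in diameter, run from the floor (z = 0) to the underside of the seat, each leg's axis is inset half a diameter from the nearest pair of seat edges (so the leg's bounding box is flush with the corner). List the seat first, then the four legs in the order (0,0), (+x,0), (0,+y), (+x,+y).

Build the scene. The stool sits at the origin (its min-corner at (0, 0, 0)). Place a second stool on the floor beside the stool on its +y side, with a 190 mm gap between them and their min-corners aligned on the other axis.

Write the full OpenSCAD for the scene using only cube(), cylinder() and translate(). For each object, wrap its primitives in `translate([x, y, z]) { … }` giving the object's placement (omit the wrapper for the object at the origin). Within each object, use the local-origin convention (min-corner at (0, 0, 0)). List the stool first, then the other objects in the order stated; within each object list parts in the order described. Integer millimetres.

translate([0, 0, 356]) cube([277, 337, 27]);
cube([34, 34, 356]);
translate([243, 0, 0]) cube([34, 34, 356]);
translate([0, 303, 0]) cube([34, 34, 356]);
translate([243, 303, 0]) cube([34, 34, 356]);
translate([0, 527, 0]) {
  translate([0, 0, 387]) cube([317, 274, 36]);
  translate([24, 24, 0]) cylinder(h = 387, r = 24);
  translate([293, 24, 0]) cylinder(h = 387, r = 24);
  translate([24, 250, 0]) cylinder(h = 387, r = 24);
  translate([293, 250, 0]) cylinder(h = 387, r = 24);
}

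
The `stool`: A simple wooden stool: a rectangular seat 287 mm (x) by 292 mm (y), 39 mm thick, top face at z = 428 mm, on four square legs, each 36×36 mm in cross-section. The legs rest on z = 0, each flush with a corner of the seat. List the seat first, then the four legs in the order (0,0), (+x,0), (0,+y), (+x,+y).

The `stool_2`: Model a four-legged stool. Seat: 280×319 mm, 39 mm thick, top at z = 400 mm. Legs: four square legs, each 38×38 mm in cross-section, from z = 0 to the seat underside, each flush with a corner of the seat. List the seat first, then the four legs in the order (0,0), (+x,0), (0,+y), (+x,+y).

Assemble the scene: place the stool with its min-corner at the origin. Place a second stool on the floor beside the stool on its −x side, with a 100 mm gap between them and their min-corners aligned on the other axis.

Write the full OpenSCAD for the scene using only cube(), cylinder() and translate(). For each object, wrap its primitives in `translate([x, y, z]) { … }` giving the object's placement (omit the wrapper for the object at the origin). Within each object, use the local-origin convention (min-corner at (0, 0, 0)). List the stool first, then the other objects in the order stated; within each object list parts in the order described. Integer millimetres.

translate([0, 0, 389]) cube([287, 292, 39]);
cube([36, 36, 389]);
translate([251, 0, 0]) cube([36, 36, 389]);
translate([0, 256, 0]) cube([36, 36, 389]);
translate([251, 256, 0]) cube([36, 36, 389]);
translate([-380, 0, 0]) {
  translate([0, 0, 361]) cube([280, 319, 39]);
  cube([38, 38, 361]);
  translate([242, 0, 0]) cube([38, 38, 361]);
  translate([0, 281, 0]) cube([38, 38, 361]);
  translate([242, 281, 0]) cube([38, 38, 361]);
}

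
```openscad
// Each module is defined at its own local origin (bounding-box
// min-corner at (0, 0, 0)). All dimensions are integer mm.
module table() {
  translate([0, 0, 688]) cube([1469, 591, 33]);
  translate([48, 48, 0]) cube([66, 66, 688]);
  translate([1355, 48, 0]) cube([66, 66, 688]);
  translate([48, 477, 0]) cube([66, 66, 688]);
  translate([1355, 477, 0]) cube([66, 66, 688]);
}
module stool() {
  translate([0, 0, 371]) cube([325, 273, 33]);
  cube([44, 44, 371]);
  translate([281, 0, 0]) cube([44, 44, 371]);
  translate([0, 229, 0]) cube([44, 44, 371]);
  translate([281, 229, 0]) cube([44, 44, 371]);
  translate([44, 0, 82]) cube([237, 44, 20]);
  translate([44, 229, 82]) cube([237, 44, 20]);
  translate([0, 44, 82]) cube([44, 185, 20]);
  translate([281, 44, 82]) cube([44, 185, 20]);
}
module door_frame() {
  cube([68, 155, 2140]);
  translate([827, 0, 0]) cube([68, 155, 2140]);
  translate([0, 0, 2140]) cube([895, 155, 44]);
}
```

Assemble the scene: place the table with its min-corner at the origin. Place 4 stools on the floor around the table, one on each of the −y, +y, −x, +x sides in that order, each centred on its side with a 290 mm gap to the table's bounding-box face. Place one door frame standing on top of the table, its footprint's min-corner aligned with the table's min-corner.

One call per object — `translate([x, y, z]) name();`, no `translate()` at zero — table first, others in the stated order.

table();
translate([572, -563, 0]) stool();
translate([572, 881, 0]) stool();
translate([-615, 159, 0]) stool();
translate([1759, 159, 0]) stool();
translate([0, 0, 721]) door_frame();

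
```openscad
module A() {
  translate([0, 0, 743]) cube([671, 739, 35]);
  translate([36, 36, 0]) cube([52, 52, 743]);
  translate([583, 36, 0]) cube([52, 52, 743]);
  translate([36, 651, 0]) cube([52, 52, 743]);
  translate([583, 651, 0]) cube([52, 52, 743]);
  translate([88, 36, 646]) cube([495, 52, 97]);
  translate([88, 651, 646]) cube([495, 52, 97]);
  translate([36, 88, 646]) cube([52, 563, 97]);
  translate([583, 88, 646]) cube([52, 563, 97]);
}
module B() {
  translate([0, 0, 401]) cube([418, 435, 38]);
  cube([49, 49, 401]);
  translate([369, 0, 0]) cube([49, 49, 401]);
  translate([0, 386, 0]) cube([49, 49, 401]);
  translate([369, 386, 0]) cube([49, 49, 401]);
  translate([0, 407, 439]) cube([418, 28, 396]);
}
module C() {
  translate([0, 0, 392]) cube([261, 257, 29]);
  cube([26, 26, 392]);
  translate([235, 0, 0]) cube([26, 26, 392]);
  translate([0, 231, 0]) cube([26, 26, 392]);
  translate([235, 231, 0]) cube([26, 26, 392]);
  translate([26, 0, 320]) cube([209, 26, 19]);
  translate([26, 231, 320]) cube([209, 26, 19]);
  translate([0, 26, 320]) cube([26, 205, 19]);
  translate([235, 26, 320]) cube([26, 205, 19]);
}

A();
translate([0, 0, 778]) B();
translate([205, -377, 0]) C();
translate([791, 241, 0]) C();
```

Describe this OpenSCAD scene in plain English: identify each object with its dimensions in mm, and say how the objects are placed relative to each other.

A is a table: top 671 mm (x) × 739 mm (y), 35 mm thick, upper face at z = 778 mm, on four 52×52 mm square legs, each inset 36 mm from the nearest pair of top edges, running from z = 0 to the bottom of the top. Four apron rails, 52 mm thick and 97 mm tall, run between adjacent legs with their top edges flush with the underside of the top and their outer faces flush with the legs' outer faces.

B is a chair. The seat is a 418×435×38 mm slab with its top at z = 439 mm, on four 49×49 mm corner legs (flush with the seat edges, standing on z = 0). A flat backrest 28 mm thick, 396 mm tall, spans the full seat width and rises from the seat top along its +y edge, rear face flush with the rear of the seat.

C is a four-legged stool. The seat is 261×257 mm, 29 mm thick, top at z = 421 mm. It stands on four square legs, each 26×26 mm in cross-section, from z = 0 to the seat underside, each flush with a corner of the seat. Four stretchers, 26 mm wide and 19 mm tall, connect adjacent legs with their undersides at z = 320 mm, each running between the inner faces of the legs it joins and aligned with the legs' outer faces on the other axis.

The chair is on top of the table. Two stools sit around the table at the −y, +x sides.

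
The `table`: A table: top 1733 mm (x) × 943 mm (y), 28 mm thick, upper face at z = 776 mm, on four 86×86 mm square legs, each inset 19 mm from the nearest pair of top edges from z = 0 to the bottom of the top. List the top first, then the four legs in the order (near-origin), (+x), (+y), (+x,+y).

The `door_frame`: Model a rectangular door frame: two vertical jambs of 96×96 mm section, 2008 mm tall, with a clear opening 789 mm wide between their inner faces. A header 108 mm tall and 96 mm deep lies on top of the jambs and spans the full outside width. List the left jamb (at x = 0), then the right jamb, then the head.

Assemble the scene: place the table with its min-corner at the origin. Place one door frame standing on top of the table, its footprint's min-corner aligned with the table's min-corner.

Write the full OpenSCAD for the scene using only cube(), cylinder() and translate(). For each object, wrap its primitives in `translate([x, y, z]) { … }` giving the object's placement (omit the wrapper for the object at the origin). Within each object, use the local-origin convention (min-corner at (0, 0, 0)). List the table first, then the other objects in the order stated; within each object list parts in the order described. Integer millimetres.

translate([0, 0, 748]) cube([1733, 943, 28]);
translate([19, 19, 0]) cube([86, 86, 748]);
translate([1628, 19, 0]) cube([86, 86, 748]);
translate([19, 838, 0]) cube([86, 86, 748]);
translate([1628, 838, 0]) cube([86, 86, 748]);
translate([0, 0, 776]) {
  cube([96, 96, 2008]);
  translate([885, 0, 0]) cube([96, 96, 2008]);
  translate([0, 0, 2008]) cube([981, 96, 108]);
}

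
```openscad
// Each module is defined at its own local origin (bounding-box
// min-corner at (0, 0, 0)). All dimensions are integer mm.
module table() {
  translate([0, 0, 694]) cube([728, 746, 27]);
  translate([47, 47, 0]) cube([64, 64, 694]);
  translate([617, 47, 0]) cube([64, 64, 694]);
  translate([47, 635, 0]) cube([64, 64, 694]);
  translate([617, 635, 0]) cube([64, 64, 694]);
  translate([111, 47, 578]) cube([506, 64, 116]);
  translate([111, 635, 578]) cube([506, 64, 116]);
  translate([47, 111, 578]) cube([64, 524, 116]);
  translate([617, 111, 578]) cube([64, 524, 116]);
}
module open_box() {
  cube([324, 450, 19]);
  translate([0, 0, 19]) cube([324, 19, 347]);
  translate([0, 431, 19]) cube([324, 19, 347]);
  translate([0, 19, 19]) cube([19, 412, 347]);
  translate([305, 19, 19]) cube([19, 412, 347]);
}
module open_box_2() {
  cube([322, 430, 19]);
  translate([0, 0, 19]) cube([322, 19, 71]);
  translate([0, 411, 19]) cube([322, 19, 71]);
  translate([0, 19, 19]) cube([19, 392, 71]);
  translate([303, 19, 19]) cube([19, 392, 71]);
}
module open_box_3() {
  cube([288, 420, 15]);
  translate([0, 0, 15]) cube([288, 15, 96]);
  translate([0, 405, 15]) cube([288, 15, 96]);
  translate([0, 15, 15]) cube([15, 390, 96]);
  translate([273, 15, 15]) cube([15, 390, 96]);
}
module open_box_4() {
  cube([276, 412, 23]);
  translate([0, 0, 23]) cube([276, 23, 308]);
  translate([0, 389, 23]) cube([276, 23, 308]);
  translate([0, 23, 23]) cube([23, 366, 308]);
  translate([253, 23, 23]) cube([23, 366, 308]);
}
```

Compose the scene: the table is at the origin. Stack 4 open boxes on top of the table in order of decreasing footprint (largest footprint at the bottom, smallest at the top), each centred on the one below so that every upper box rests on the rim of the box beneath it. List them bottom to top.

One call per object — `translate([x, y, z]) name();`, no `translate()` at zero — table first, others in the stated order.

table();
translate([202, 148, 721]) open_box();
translate([203, 158, 1087]) open_box_2();
translate([220, 163, 1177]) open_box_3();
translate([226, 167, 1288]) open_box_4();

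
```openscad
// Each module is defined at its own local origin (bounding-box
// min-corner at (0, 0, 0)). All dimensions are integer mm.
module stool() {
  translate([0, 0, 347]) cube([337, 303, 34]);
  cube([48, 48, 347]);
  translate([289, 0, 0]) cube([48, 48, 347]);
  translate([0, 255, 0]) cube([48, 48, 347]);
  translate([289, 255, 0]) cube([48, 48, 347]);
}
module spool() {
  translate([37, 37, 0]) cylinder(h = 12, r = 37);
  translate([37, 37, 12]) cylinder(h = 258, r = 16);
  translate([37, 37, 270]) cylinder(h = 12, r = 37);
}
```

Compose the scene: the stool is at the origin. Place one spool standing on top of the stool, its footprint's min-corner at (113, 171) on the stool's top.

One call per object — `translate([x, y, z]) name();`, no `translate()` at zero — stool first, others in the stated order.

stool();
translate([113, 171, 381]) spool();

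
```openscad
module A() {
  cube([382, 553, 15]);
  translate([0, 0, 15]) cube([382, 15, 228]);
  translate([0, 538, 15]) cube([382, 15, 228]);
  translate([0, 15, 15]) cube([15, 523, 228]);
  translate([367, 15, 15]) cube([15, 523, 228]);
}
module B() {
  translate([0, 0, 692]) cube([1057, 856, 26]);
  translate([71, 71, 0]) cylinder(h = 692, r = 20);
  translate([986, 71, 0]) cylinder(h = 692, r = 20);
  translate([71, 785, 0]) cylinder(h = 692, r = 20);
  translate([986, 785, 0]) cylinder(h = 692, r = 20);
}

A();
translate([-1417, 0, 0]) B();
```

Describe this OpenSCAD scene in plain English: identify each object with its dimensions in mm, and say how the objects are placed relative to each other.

A is an open storage box with external size 382×553×243 mm and wall thickness 15 mm (the base is also 15 mm thick). The base covers the whole footprint; the four walls stand on the base, with the y-facing walls full-width and the x-facing walls fitting between their inner faces.

B is a rectangular dining table. The top is 1057×856×26 mm with its upper surface at z = 718 mm. It stands on four round legs of 40 mm diameter, each leg's bounding box inset 51 mm from the nearest pair of top edges, running from the floor to the underside of the top.

The table is on the floor beside the open box on its −x side.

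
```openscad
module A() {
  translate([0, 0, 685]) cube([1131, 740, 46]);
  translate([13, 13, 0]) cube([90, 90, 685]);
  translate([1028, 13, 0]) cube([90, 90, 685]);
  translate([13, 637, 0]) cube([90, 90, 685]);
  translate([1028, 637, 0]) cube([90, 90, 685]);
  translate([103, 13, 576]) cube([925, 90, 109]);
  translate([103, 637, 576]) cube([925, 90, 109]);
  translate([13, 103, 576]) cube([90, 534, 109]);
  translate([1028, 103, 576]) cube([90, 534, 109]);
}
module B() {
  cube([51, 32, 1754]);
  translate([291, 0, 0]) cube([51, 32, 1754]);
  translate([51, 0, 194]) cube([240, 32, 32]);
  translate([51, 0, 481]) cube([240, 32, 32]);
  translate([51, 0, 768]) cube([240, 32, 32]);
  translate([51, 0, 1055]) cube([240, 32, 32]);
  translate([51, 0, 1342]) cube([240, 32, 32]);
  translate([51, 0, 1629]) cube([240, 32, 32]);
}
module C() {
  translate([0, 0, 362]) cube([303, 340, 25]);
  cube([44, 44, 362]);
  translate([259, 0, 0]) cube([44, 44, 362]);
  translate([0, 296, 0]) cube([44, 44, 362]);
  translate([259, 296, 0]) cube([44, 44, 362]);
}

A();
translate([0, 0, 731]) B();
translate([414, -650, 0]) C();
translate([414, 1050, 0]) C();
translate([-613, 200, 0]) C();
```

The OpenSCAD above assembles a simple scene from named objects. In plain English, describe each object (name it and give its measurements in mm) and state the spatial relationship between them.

A is a table: top 1131 mm (x) × 740 mm (y), 46 mm thick, upper face at z = 731 mm, on four 90×90 mm square legs, each inset 13 mm from the nearest pair of top edges, running from z = 0 to the bottom of the top. Four apron rails, 90 mm thick and 109 mm tall, run between adjacent legs with their top edges flush with the underside of the top and their outer faces flush with the legs' outer faces.

B is a straight ladder. Two 51×32 mm vertical rails, 1754 mm tall, stand 342 mm apart (outside-to-outside) with their front faces coplanar on the −y side. 6 rungs, each 32 mm deep and 32 mm tall, span between the inner faces of the rails, front faces flush with the rails. The lowest rung's underside is at z = 194 mm and rungs are spaced 287 mm apart (underside to underside).

C is a four-legged stool. The seat is 303×340 mm, 25 mm thick, top at z = 387 mm. It stands on four square legs, each 44×44 mm in cross-section, from z = 0 to the seat underside, each flush with a corner of the seat.

The ladder is on top of the table. Three stools sit around the table at the −y, +y, −x sides.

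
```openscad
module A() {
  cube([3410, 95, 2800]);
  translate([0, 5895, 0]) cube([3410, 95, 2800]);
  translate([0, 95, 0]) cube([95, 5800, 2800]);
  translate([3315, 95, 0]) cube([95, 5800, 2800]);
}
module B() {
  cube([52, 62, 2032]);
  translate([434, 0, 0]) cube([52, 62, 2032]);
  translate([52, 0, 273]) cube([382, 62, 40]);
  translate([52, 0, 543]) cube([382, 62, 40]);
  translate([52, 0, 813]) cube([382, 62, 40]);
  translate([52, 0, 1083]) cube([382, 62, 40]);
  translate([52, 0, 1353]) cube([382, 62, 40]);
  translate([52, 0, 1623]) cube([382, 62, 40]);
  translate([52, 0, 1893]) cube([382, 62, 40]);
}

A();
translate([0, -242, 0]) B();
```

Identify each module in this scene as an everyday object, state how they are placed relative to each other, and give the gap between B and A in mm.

A is a house frame. B is a ladder. The ladder is on the floor beside the house frame on its −y side. The gap between the ladder and the house frame is 180 mm.

The ladder's nearest face is 180 mm from the house frame's −y face.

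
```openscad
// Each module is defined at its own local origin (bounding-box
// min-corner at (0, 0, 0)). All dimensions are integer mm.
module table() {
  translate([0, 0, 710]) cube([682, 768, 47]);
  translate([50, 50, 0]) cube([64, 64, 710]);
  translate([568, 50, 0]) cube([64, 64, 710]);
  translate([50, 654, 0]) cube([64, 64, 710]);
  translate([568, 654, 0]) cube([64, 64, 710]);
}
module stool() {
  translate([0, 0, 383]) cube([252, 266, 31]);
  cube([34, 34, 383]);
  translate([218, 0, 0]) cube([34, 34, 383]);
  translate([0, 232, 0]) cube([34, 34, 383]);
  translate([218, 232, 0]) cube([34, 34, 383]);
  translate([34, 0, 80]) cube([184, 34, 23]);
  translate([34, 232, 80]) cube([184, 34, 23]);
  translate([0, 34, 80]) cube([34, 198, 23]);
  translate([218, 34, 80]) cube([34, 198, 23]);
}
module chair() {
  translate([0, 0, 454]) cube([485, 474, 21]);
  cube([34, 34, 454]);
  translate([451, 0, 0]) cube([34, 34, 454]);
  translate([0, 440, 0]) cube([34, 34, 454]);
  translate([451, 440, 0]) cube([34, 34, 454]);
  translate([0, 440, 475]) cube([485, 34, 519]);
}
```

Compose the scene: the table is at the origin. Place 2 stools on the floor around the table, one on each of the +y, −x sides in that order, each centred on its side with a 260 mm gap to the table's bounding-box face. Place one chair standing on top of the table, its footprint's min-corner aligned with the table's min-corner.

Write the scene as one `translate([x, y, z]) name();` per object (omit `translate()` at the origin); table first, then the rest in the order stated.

table();
translate([215, 1028, 0]) stool();
translate([-512, 251, 0]) stool();
translate([0, 0, 757]) chair();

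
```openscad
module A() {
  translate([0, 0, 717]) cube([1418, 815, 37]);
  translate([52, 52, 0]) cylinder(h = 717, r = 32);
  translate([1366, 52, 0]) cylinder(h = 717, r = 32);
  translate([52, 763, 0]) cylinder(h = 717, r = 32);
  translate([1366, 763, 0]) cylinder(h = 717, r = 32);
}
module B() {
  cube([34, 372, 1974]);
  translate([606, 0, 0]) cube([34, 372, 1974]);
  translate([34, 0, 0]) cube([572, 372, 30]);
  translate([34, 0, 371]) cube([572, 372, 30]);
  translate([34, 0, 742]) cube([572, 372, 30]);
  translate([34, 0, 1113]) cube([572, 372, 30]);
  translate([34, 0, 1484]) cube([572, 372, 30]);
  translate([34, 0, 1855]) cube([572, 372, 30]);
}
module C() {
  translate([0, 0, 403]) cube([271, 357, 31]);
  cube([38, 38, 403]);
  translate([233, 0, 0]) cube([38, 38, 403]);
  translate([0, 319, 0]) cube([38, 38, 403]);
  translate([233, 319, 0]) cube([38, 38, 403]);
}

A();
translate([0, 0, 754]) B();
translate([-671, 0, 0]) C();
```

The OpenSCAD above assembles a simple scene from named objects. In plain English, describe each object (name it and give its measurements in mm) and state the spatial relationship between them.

A is a table: top 1418 mm (x) × 815 mm (y), 37 mm thick, upper face at z = 754 mm, on four round legs of 64 mm diameter, each leg's bounding box inset 20 mm from the nearest pair of top edges, running from z = 0 to the bottom of the top.

B is an open bookshelf. Two side panels, each 34 mm thick, 372 mm deep and 1974 mm tall, stand 640 mm apart (outside-to-outside). Between them sit 6 shelves, each 30 mm thick and 372 mm deep, spanning the full gap between the sides. The bottom shelf rests on the floor (its underside at z = 0) and the clear gap between one shelf's top and the next shelf's underside is 341 mm.

C is a four-legged stool. The seat is a 271×357×31 mm slab whose top surface is at z = 434 mm; four square legs, each 38×38 mm in cross-section, run from the floor (z = 0) to the underside of the seat, each flush with a corner of the seat.

The bookshelf is on top of the table. The stool is on the floor beside the table on its −x side.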